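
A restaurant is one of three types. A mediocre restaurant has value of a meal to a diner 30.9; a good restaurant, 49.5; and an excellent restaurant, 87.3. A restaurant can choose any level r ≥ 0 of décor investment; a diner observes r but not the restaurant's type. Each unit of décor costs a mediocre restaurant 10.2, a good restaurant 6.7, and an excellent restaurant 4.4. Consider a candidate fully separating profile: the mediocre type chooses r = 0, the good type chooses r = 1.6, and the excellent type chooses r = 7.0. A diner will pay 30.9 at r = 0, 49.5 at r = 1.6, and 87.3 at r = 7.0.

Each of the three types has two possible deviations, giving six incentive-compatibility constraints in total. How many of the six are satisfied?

Good (own payoff 49.5 − 6.7×1.6 = 38.78): to r=0 gives 30.9 → no gain ✓; to r=7.0 gives 87.3 − 6.7×7.0 = 40.4 → profitable ✗.
Excellent (own payoff 87.3 − 4.4×7.0 = 56.5): to r=0 gives 30.9 → no gain ✓; to r=1.6 gives 49.5 − 4.4×1.6 = 42.46 → no gain ✓.
Mediocre (own payoff 30.9): to r=1.6 gives 49.5 − 10.2×1.6 = 33.18 → profitable ✗; to r=7.0 gives 87.3 − 10.2×7.0 = 15.9 → no gain ✓.
4 of the 6 constraints hold; not an equilibrium.

4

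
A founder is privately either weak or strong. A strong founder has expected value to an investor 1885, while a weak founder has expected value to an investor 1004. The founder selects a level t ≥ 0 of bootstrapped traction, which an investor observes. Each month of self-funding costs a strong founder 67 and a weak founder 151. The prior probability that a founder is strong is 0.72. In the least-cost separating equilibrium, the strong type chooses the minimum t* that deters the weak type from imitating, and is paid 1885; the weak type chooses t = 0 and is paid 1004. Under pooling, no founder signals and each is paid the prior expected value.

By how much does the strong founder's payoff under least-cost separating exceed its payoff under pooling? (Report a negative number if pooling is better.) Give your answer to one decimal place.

-144.2

Least-cost separating signal: t* solves 1004 = 1885 − 151·t*, so t* = (1885 − 1004)/151 ≈ 5.8344.
Strong type's separating payoff: 1885 − 67 × t* = 1885 − 67 × (1885 − 1004)/151 = 1885 − 59027/151 ≈ 1494.093.
Pooling payoff: 0.72 × 1885 + 0.28 × 1004 = 1638.32.
Difference: 1494.093 − 1638.32 = -144.227, i.e. -144.2 to one decimal place.
The strong type would prefer the pooling outcome.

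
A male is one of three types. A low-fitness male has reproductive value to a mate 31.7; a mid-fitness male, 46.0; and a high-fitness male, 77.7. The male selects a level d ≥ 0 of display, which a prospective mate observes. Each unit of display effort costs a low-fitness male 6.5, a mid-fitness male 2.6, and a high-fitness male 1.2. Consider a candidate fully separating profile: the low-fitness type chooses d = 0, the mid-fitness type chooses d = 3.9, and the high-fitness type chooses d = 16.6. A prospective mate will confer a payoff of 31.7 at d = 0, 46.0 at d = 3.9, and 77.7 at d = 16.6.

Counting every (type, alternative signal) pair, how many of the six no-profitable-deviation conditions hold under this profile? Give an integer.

Low-fitness (own payoff 31.7): to d=3.9 gives 46.0 − 6.5×3.9 = 20.65 → no gain ✓; to d=16.6 gives 77.7 − 6.5×16.6 = -30.2 → no gain ✓.
High-fitness (own payoff 77.7 − 1.2×16.6 = 57.78): to d=0 gives 31.7 → no gain ✓; to d=3.9 gives 46.0 − 1.2×3.9 = 41.32 → no gain ✓.
Mid-fitness (own payoff 46.0 − 2.6×3.9 = 35.86): to d=0 gives 31.7 → no gain ✓; to d=16.6 gives 77.7 − 2.6×16.6 = 34.54 → no gain ✓.
6 of the 6 constraints hold; this profile is a separating equilibrium.

6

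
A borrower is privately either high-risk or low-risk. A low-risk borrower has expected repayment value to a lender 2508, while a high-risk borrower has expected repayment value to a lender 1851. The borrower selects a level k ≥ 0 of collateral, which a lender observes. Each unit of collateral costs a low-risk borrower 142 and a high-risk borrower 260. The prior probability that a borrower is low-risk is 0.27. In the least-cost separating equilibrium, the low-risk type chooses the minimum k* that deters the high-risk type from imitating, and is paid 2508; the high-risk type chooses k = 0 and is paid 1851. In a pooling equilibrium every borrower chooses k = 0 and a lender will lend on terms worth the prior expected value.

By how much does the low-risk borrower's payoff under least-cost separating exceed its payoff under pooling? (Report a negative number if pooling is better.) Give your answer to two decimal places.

Least-cost separating signal: k* solves 1851 = 2508 − 260·k*, so k* = (2508 − 1851)/260 ≈ 2.5269.
Low-risk type's separating payoff: 2508 − 142 × k* = 2508 − 142 × (2508 − 1851)/260 = 2508 − 93294/260 ≈ 2149.1769.
Pooling payoff: 0.27 × 2508 + 0.73 × 1851 = 2028.39.
Difference: 2149.1769 − 2028.39 = 120.7869, i.e. 120.79 to two decimal places.
The low-risk type prefers to separate.

120.79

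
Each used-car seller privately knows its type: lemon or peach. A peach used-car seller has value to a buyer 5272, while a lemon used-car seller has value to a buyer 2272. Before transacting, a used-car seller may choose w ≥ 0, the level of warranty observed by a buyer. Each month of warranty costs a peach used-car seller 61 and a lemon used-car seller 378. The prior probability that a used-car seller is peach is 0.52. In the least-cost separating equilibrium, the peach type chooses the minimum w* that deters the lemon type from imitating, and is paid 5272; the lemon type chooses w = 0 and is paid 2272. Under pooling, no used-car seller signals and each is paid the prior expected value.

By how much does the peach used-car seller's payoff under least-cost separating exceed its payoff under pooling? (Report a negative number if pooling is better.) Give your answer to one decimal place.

955.9

Least-cost separating signal: w* solves 2272 = 5272 − 378·w*, so w* = (5272 − 2272)/378 ≈ 7.9365.
Peach type's separating payoff: 5272 − 61 × w* = 5272 − 61 × (5272 − 2272)/378 = 5272 − 183000/378 ≈ 4787.873.
Pooling payoff: 0.52 × 5272 + 0.48 × 2272 = 3832.
Difference: 4787.873 − 3832 = 955.873, i.e. 955.9 to one decimal place.
The peach type prefers to separate.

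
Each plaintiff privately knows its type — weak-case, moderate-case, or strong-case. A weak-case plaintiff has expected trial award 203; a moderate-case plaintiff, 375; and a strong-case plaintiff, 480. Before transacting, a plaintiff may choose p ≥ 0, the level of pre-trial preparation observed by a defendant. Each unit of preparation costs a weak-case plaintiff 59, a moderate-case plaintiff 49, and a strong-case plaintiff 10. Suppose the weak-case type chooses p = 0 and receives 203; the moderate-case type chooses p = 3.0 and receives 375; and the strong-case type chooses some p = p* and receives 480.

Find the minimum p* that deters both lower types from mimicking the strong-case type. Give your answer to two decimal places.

Moderate-case type (on-path payoff 375 − 49×3.0 = 228) won't mimic when 228 ≥ 480 − 49·p*, i.e. p* ≥ 5.14.
Weak-case type (on-path payoff 203) won't mimic when 203 ≥ 480 − 59·p*, i.e. p* ≥ 4.69.
Both must hold, so p* = max(4.69, 5.14) = 5.14. The moderate-case type's constraint binds.

5.14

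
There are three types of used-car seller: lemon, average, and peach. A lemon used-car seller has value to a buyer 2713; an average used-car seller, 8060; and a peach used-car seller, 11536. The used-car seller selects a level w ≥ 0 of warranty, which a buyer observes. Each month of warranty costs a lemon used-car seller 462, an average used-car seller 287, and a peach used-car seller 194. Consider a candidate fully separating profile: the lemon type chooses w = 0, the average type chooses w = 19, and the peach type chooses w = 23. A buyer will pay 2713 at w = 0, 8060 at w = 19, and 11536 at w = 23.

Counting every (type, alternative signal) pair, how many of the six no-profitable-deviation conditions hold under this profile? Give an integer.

4

Average (own payoff 8060 − 287×19 = 2607): to w=0 gives 2713 → profitable ✗; to w=23 gives 11536 − 287×23 = 4935 → profitable ✗.
Peach (own payoff 11536 − 194×23 = 7074): to w=0 gives 2713 → no gain ✓; to w=19 gives 8060 − 194×19 = 4374 → no gain ✓.
Lemon (own payoff 2713): to w=19 gives 8060 − 462×19 = -718 → no gain ✓; to w=23 gives 11536 − 462×23 = 910 → no gain ✓.
4 of the 6 constraints hold; not an equilibrium.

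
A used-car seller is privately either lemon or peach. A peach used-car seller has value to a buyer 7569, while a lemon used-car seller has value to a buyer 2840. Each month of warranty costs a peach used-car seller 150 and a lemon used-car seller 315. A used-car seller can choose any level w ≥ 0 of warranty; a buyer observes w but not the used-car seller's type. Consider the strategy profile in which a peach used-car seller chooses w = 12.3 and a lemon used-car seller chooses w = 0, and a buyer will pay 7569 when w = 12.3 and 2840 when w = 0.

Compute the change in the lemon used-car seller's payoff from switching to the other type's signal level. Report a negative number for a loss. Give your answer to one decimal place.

Playing w = 0 the lemon used-car seller receives 2840.
Deviating to w = 12.3 brings payment 7569 at cost 315 × 12.3 = 3874.5, netting 3694.5.
Gain from deviating: 3694.5 − 2840 = 854.5.
The gain is positive, so the lemon type's incentive-compatibility constraint is violated — this profile is not a separating equilibrium.

854.5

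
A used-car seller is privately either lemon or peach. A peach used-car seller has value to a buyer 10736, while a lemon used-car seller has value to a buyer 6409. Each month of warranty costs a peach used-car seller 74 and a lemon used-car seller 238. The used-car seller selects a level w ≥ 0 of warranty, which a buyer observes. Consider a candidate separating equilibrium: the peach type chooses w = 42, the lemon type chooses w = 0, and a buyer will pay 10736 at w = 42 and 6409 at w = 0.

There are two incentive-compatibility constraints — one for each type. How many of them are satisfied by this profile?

Peach type: signal → 10736 − 74 × 42 = 7628; deviate to 0 → 6409. IC holds (7628 ≥ 6409).
Lemon type: stay at 0 → 6409; mimic → 10736 − 238 × 42 = 740. IC holds (6409 ≥ 740).
2 of 2 constraints hold, so this is a separating equilibrium.

2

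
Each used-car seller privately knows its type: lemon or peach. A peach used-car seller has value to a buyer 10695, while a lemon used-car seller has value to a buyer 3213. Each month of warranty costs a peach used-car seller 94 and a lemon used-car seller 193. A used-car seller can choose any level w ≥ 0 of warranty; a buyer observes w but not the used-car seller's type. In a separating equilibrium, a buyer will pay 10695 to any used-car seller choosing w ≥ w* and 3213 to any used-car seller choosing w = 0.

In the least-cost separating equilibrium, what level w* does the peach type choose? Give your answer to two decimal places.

A lemon used-car seller choosing w = 0 receives 3213.
Imitating at w* instead would pay 10695 at cost 193·w*, netting 10695 − 193·w*.
Indifference: 3213 = 10695 − 193·w*, so w* = (10695 − 3213) / 193 ≈ 38.77.
At w* the lemon type's incentive constraint just binds; the peach type strictly prefers w* since its per-unit cost is lower.

38.77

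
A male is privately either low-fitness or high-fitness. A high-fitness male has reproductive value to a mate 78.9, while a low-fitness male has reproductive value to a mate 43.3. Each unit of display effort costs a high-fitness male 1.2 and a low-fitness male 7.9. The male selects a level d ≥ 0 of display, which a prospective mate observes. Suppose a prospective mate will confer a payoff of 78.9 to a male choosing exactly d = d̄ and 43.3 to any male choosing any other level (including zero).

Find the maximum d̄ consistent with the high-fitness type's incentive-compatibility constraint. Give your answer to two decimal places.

29.67

Choosing d̄ yields the high-fitness type 78.9 − 1.2·d̄; choosing zero yields 43.3.
The high-fitness type is indifferent at 78.9 − 1.2·d̄ = 43.3, i.e. d̄ = (78.9 − 43.3) / 1.2 ≈ 29.67.
For any d̄ above 29.67 the high-fitness type would rather pool at zero, so separation collapses.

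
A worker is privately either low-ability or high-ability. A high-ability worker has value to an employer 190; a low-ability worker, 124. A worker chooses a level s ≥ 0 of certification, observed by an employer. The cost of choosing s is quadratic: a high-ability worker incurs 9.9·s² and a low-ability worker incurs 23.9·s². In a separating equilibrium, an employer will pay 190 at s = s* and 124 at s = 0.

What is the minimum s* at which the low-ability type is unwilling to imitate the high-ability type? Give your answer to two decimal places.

1.66

The low-ability type at s = 0 receives 124; imitating at s* yields 190 − 23.9·s*².
Indifference: 124 = 190 − 23.9·s*², so s*² = (190 − 124) / 23.9 ≈ 2.7615.
s* = √2.7615 ≈ 1.66.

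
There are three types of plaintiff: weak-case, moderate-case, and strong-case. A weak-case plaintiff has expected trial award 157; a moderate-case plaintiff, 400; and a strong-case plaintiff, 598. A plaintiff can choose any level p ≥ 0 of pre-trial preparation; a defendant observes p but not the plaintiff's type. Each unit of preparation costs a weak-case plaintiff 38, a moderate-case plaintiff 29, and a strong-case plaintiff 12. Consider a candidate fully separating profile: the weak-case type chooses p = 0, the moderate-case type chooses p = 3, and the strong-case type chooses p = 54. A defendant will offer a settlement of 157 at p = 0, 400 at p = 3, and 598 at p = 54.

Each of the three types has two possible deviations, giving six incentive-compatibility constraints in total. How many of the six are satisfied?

Moderate-case (own payoff 400 − 29×3 = 313): to p=0 gives 157 → no gain ✓; to p=54 gives 598 − 29×54 = -968 → no gain ✓.
Weak-case (own payoff 157): to p=3 gives 400 − 38×3 = 286 → profitable ✗; to p=54 gives 598 − 38×54 = -1454 → no gain ✓.
Strong-case (own payoff 598 − 12×54 = -50): to p=0 gives 157 → profitable ✗; to p=3 gives 400 − 12×3 = 364 → profitable ✗.
3 of the 6 constraints hold; not an equilibrium.

3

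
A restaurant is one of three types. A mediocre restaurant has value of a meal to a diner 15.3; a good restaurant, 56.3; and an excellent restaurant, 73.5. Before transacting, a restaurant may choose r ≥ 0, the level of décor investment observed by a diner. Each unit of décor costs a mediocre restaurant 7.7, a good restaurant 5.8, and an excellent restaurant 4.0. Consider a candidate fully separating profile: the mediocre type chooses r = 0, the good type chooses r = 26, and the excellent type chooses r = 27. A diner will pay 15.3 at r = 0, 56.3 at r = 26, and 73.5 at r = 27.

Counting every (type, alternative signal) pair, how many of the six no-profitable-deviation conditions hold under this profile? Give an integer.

3

Mediocre (own payoff 15.3): to r=26 gives 56.3 − 7.7×26 = -143.9 → no gain ✓; to r=27 gives 73.5 − 7.7×27 = -134.4 → no gain ✓.
Excellent (own payoff 73.5 − 4.0×27 = -34.5): to r=0 gives 15.3 → profitable ✗; to r=26 gives 56.3 − 4.0×26 = -47.7 → no gain ✓.
Good (own payoff 56.3 − 5.8×26 = -94.5): to r=0 gives 15.3 → profitable ✗; to r=27 gives 73.5 − 5.8×27 = -83.1 → profitable ✗.
3 of the 6 constraints hold; not an equilibrium.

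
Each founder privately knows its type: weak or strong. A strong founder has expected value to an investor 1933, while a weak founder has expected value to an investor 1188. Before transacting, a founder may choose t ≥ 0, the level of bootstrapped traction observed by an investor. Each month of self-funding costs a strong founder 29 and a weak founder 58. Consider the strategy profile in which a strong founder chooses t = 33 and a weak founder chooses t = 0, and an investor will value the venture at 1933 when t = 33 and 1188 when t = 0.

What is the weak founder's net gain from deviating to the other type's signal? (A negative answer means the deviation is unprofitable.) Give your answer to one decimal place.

-1169.0

Playing t = 0 the weak founder receives 1188.
Deviating to t = 33 brings payment 1933 at cost 58 × 33 = 1914, netting 19.
Gain from deviating: 19 − 1188 = -1169.0.
The gain is negative, so the weak type's incentive-compatibility constraint is satisfied.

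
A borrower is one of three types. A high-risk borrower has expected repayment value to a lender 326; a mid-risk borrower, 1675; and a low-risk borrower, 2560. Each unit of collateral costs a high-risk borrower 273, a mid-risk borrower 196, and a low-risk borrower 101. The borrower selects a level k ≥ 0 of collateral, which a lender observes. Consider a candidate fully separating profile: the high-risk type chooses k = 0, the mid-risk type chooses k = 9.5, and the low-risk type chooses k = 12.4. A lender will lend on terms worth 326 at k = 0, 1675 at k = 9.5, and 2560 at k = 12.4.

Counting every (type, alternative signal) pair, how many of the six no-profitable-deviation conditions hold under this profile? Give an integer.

High-risk (own payoff 326): to k=9.5 gives 1675 − 273×9.5 = -918.5 → no gain ✓; to k=12.4 gives 2560 − 273×12.4 = -825.2 → no gain ✓.
Low-risk (own payoff 2560 − 101×12.4 = 1307.6): to k=0 gives 326 → no gain ✓; to k=9.5 gives 1675 − 101×9.5 = 715.5 → no gain ✓.
Mid-risk (own payoff 1675 − 196×9.5 = -187): to k=0 gives 326 → profitable ✗; to k=12.4 gives 2560 − 196×12.4 = 129.6 → profitable ✗.
4 of the 6 constraints hold; not an equilibrium.

4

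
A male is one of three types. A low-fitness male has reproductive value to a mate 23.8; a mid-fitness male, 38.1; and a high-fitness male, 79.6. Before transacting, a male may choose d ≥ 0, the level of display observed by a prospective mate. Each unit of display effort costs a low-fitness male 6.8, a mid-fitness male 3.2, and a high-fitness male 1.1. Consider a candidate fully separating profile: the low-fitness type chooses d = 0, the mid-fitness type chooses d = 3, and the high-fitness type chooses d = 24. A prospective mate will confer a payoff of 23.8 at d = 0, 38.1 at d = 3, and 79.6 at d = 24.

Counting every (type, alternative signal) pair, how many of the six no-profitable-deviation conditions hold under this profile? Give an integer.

High-fitness (own payoff 79.6 − 1.1×24 = 53.2): to d=0 gives 23.8 → no gain ✓; to d=3 gives 38.1 − 1.1×3 = 34.8 → no gain ✓.
Low-fitness (own payoff 23.8): to d=3 gives 38.1 − 6.8×3 = 17.7 → no gain ✓; to d=24 gives 79.6 − 6.8×24 = -83.6 → no gain ✓.
Mid-fitness (own payoff 38.1 − 3.2×3 = 28.5): to d=0 gives 23.8 → no gain ✓; to d=24 gives 79.6 − 3.2×24 = 2.8 → no gain ✓.
6 of the 6 constraints hold; this profile is a separating equilibrium.

6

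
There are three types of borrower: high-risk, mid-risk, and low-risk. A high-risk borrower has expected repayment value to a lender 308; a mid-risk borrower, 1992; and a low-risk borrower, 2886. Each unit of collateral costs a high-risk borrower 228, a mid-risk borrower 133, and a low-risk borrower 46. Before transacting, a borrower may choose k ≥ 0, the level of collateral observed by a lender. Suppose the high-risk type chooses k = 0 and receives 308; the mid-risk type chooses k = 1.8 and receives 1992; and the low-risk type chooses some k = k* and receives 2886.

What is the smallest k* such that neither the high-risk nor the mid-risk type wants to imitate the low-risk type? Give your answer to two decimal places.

11.31

Mid-risk type (on-path payoff 1992 − 133×1.8 = 1752.6) won't mimic when 1752.6 ≥ 2886 − 133·k*, i.e. k* ≥ 8.52.
High-risk type (on-path payoff 308) won't mimic when 308 ≥ 2886 − 228·k*, i.e. k* ≥ 11.31.
Both must hold, so k* = max(11.31, 8.52) = 11.31. The high-risk type's constraint binds.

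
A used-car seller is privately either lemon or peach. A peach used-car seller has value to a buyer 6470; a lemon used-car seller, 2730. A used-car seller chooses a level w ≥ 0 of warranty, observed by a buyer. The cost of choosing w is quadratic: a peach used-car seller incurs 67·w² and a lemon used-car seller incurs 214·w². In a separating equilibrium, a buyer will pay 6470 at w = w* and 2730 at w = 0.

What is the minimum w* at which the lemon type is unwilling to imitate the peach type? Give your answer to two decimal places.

The lemon type at w = 0 receives 2730; imitating at w* yields 6470 − 214·w*².
Indifference: 2730 = 6470 − 214·w*², so w*² = (6470 − 2730) / 214 ≈ 17.4766.
w* = √17.4766 ≈ 4.18.

4.18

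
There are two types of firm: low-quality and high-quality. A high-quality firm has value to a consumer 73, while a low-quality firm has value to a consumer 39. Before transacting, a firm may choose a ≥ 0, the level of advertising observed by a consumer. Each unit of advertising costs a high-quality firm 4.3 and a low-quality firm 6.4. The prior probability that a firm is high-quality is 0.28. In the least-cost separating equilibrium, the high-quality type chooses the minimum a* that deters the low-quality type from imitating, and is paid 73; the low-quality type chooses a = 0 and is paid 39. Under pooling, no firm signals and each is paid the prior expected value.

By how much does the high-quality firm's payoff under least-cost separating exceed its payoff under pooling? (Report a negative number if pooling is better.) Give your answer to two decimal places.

Least-cost separating signal: a* solves 39 = 73 − 6.4·a*, so a* = (73 − 39)/6.4 = 5.3125.
High-quality type's separating payoff: 73 − 4.3 × a* = 73 − 4.3 × (73 − 39)/6.4 = 73 − 146.2/6.4 ≈ 50.1563.
Pooling payoff: 0.28 × 73 + 0.72 × 39 = 48.52.
Difference: 50.1563 − 48.52 = 1.6363, i.e. 1.64 to two decimal places.
The high-quality type prefers to separate.

1.64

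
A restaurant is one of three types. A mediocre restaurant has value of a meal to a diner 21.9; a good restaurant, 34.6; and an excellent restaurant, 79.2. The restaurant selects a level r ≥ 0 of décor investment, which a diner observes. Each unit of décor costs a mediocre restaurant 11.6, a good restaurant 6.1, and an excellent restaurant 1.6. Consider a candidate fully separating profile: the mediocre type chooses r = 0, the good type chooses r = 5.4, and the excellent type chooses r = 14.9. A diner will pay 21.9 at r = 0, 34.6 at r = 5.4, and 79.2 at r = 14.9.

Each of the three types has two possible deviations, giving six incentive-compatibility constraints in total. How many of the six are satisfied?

5

Good (own payoff 34.6 − 6.1×5.4 = 1.66): to r=0 gives 21.9 → profitable ✗; to r=14.9 gives 79.2 − 6.1×14.9 = -11.69 → no gain ✓.
Mediocre (own payoff 21.9): to r=5.4 gives 34.6 − 11.6×5.4 = -28.04 → no gain ✓; to r=14.9 gives 79.2 − 11.6×14.9 = -93.64 → no gain ✓.
Excellent (own payoff 79.2 − 1.6×14.9 = 55.36): to r=0 gives 21.9 → no gain ✓; to r=5.4 gives 34.6 − 1.6×5.4 = 25.96 → no gain ✓.
5 of the 6 constraints hold; not an equilibrium.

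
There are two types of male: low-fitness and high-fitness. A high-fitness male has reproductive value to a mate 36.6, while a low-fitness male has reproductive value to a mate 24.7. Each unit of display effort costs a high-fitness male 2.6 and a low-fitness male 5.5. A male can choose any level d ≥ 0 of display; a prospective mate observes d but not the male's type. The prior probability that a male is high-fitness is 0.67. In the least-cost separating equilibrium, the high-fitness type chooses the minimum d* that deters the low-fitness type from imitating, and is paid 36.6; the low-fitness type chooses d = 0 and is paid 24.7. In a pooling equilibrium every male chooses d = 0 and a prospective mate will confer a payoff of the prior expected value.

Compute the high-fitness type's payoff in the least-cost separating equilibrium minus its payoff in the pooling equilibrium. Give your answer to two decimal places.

-1.70

Least-cost separating signal: d* solves 24.7 = 36.6 − 5.5·d*, so d* = (36.6 − 24.7)/5.5 ≈ 2.1636.
High-fitness type's separating payoff: 36.6 − 2.6 × d* = 36.6 − 2.6 × (36.6 − 24.7)/5.5 = 36.6 − 30.94/5.5 ≈ 30.9745.
Pooling payoff: 0.67 × 36.6 + 0.33 × 24.7 = 32.673.
Difference: 30.9745 − 32.673 = -1.6985, i.e. -1.70 to two decimal places.
The high-fitness type would prefer the pooling outcome.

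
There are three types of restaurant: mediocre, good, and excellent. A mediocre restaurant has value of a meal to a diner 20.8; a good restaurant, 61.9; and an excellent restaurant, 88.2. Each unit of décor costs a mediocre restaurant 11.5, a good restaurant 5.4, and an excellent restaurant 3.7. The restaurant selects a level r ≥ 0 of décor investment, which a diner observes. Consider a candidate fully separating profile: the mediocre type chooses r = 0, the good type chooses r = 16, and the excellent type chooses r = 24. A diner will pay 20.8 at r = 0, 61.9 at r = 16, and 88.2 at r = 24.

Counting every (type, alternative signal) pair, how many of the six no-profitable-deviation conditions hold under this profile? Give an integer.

3

Excellent (own payoff 88.2 − 3.7×24 = -0.6): to r=0 gives 20.8 → profitable ✗; to r=16 gives 61.9 − 3.7×16 = 2.7 → profitable ✗.
Mediocre (own payoff 20.8): to r=16 gives 61.9 − 11.5×16 = -122.1 → no gain ✓; to r=24 gives 88.2 − 11.5×24 = -187.8 → no gain ✓.
Good (own payoff 61.9 − 5.4×16 = -24.5): to r=0 gives 20.8 → profitable ✗; to r=24 gives 88.2 − 5.4×24 = -41.4 → no gain ✓.
3 of the 6 constraints hold; not an equilibrium.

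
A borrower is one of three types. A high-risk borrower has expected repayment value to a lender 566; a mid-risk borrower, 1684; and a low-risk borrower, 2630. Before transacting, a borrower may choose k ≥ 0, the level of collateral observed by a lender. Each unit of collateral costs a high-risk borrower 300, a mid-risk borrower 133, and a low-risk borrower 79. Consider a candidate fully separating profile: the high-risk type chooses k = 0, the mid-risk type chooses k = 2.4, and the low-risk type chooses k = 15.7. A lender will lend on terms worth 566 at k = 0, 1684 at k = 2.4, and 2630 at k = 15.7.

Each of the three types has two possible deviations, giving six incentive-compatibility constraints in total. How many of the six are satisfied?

4

Mid-risk (own payoff 1684 − 133×2.4 = 1364.8): to k=0 gives 566 → no gain ✓; to k=15.7 gives 2630 − 133×15.7 = 541.9 → no gain ✓.
High-risk (own payoff 566): to k=2.4 gives 1684 − 300×2.4 = 964 → profitable ✗; to k=15.7 gives 2630 − 300×15.7 = -2080 → no gain ✓.
Low-risk (own payoff 2630 − 79×15.7 = 1389.7): to k=0 gives 566 → no gain ✓; to k=2.4 gives 1684 − 79×2.4 = 1494.4 → profitable ✗.
4 of the 6 constraints hold; not an equilibrium.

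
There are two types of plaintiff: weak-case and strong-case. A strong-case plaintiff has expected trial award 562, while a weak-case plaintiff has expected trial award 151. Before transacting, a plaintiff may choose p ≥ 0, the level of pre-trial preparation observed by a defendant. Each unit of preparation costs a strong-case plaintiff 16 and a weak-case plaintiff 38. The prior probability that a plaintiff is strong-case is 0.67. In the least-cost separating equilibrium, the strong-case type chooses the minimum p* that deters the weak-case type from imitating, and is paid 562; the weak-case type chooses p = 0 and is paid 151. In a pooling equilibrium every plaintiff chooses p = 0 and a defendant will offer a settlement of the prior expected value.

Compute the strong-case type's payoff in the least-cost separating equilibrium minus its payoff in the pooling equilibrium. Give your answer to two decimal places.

-37.42

Least-cost separating signal: p* solves 151 = 562 − 38·p*, so p* = (562 − 151)/38 ≈ 10.8158.
Strong-case type's separating payoff: 562 − 16 × p* = 562 − 16 × (562 − 151)/38 = 562 − 6576/38 ≈ 388.9474.
Pooling payoff: 0.67 × 562 + 0.33 × 151 = 426.37.
Difference: 388.9474 − 426.37 = -37.4226, i.e. -37.42 to two decimal places.
The strong-case type would prefer the pooling outcome.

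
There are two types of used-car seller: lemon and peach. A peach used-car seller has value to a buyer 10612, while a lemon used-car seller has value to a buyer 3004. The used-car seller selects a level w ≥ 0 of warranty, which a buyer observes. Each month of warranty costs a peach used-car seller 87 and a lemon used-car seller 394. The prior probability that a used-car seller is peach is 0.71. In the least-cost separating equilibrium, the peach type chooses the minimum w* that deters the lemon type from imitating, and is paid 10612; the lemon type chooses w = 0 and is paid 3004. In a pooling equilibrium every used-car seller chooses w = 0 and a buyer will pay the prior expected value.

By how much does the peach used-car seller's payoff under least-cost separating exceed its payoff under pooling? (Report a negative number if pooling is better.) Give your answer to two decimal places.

526.38

Least-cost separating signal: w* solves 3004 = 10612 − 394·w*, so w* = (10612 − 3004)/394 ≈ 19.3096.
Peach type's separating payoff: 10612 − 87 × w* = 10612 − 87 × (10612 − 3004)/394 = 10612 − 661896/394 ≈ 8932.0609.
Pooling payoff: 0.71 × 10612 + 0.29 × 3004 = 8405.68.
Difference: 8932.0609 − 8405.68 = 526.3809, i.e. 526.38 to two decimal places.
The peach type prefers to separate.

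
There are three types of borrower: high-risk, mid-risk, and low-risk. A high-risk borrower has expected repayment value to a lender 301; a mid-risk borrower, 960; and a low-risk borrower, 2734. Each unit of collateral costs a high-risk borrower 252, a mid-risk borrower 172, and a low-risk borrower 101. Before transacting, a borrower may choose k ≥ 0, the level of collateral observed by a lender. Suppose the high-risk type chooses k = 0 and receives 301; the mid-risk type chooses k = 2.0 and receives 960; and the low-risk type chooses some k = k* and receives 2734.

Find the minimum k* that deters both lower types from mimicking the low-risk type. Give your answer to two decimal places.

High-risk type (on-path payoff 301) won't mimic when 301 ≥ 2734 − 252·k*, i.e. k* ≥ 9.65.
Mid-risk type (on-path payoff 960 − 172×2.0 = 616) won't mimic when 616 ≥ 2734 − 172·k*, i.e. k* ≥ 12.31.
Both must hold, so k* = max(9.65, 12.31) = 12.31. The mid-risk type's constraint binds.

12.31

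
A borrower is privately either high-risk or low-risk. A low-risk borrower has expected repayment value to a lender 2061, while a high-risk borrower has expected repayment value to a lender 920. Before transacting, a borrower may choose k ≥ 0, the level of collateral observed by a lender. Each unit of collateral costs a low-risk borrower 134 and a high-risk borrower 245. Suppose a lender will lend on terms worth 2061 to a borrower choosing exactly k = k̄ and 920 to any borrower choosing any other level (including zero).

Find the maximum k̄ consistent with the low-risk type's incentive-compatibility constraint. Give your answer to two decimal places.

8.51

Choosing k̄ yields the low-risk type 2061 − 134·k̄; choosing zero yields 920.
The low-risk type is indifferent at 2061 − 134·k̄ = 920, i.e. k̄ = (2061 − 920) / 134 ≈ 8.51.
For any k̄ above 8.51 the low-risk type would rather pool at zero, so separation collapses.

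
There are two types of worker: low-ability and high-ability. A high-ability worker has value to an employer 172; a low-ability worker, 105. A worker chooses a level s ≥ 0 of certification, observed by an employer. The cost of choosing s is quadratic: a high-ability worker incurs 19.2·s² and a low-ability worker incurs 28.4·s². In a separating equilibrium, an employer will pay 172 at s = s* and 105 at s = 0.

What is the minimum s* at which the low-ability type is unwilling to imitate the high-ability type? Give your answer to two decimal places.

The low-ability type at s = 0 receives 105; imitating at s* yields 172 − 28.4·s*².
Indifference: 105 = 172 − 28.4·s*², so s*² = (172 − 105) / 28.4 ≈ 2.3592.
s* = √2.3592 ≈ 1.54.

1.54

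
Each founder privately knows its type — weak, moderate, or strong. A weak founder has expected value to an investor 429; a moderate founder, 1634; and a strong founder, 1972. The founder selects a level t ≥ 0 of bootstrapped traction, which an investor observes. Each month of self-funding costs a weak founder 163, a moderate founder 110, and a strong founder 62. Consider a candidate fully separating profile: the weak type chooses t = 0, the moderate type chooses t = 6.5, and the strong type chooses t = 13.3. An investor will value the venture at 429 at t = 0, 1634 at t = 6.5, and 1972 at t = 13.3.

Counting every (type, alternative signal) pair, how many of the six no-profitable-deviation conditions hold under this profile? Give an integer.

Moderate (own payoff 1634 − 110×6.5 = 919): to t=0 gives 429 → no gain ✓; to t=13.3 gives 1972 − 110×13.3 = 509 → no gain ✓.
Strong (own payoff 1972 − 62×13.3 = 1147.4): to t=0 gives 429 → no gain ✓; to t=6.5 gives 1634 − 62×6.5 = 1231 → profitable ✗.
Weak (own payoff 429): to t=6.5 gives 1634 − 163×6.5 = 574.5 → profitable ✗; to t=13.3 gives 1972 − 163×13.3 = -195.9 → no gain ✓.
4 of the 6 constraints hold; not an equilibrium.

4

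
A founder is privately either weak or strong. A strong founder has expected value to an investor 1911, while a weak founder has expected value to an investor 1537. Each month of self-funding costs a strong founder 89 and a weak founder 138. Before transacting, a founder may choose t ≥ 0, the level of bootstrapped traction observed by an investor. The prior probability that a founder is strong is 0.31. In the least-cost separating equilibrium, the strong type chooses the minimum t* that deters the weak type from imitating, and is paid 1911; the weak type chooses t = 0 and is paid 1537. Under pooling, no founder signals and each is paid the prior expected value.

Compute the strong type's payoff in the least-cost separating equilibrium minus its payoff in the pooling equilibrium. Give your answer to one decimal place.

16.9

Least-cost separating signal: t* solves 1537 = 1911 − 138·t*, so t* = (1911 − 1537)/138 ≈ 2.7101.
Strong type's separating payoff: 1911 − 89 × t* = 1911 − 89 × (1911 − 1537)/138 = 1911 − 33286/138 ≈ 1669.797.
Pooling payoff: 0.31 × 1911 + 0.69 × 1537 = 1652.94.
Difference: 1669.797 − 1652.94 = 16.857, i.e. 16.9 to one decimal place.
The strong type prefers to separate.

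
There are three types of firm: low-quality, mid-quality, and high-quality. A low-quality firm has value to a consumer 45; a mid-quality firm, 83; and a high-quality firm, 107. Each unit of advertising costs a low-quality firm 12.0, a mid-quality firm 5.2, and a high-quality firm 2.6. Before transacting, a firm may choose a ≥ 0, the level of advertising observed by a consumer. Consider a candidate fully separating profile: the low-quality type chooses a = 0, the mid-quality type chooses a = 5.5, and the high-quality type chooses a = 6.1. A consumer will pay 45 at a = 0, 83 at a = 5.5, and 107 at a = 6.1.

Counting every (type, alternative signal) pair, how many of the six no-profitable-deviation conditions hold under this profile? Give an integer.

Mid-quality (own payoff 83 − 5.2×5.5 = 54.4): to a=0 gives 45 → no gain ✓; to a=6.1 gives 107 − 5.2×6.1 = 75.28 → profitable ✗.
High-quality (own payoff 107 − 2.6×6.1 = 91.14): to a=0 gives 45 → no gain ✓; to a=5.5 gives 83 − 2.6×5.5 = 68.7 → no gain ✓.
Low-quality (own payoff 45): to a=5.5 gives 83 − 12.0×5.5 = 17 → no gain ✓; to a=6.1 gives 107 − 12.0×6.1 = 33.8 → no gain ✓.
5 of the 6 constraints hold; not an equilibrium.

5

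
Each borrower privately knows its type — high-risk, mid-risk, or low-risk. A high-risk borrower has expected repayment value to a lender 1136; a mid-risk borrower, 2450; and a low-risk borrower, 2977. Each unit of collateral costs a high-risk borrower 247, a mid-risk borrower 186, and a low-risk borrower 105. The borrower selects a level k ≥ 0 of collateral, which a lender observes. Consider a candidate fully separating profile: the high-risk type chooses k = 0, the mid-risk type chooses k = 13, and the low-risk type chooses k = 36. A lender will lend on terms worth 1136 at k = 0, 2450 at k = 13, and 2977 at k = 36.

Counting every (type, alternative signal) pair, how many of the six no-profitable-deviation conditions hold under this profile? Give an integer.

Low-risk (own payoff 2977 − 105×36 = -803): to k=0 gives 1136 → profitable ✗; to k=13 gives 2450 − 105×13 = 1085 → profitable ✗.
High-risk (own payoff 1136): to k=13 gives 2450 − 247×13 = -761 → no gain ✓; to k=36 gives 2977 − 247×36 = -5915 → no gain ✓.
Mid-risk (own payoff 2450 − 186×13 = 32): to k=0 gives 1136 → profitable ✗; to k=36 gives 2977 − 186×36 = -3719 → no gain ✓.
3 of the 6 constraints hold; not an equilibrium.

3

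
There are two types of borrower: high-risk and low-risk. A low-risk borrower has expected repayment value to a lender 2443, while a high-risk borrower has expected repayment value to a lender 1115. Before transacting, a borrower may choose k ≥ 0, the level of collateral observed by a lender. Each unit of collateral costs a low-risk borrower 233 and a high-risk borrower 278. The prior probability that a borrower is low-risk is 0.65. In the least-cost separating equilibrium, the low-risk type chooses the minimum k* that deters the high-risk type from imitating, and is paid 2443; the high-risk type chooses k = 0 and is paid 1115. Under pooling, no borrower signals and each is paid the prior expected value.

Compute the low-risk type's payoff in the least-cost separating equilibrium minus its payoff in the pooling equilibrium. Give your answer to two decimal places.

-648.24

Least-cost separating signal: k* solves 1115 = 2443 − 278·k*, so k* = (2443 − 1115)/278 ≈ 4.7770.
Low-risk type's separating payoff: 2443 − 233 × k* = 2443 − 233 × (2443 − 1115)/278 = 2443 − 309424/278 ≈ 1329.9640.
Pooling payoff: 0.65 × 2443 + 0.35 × 1115 = 1978.2.
Difference: 1329.9640 − 1978.2 = -648.236, i.e. -648.24 to two decimal places.
The low-risk type would prefer the pooling outcome.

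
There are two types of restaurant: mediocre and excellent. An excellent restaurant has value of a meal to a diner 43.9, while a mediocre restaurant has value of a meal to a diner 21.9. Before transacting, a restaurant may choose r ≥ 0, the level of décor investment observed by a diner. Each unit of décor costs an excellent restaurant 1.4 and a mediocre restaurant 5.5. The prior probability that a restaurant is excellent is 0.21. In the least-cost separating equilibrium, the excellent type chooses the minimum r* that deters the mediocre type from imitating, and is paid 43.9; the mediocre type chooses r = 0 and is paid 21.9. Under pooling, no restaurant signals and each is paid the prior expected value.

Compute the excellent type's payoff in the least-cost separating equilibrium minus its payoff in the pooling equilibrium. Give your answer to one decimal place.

11.8

Least-cost separating signal: r* solves 21.9 = 43.9 − 5.5·r*, so r* = (43.9 − 21.9)/5.5 = 4.
Excellent type's separating payoff: 43.9 − 1.4 × r* = 43.9 − 1.4 × (43.9 − 21.9)/5.5 = 43.9 − 30.8/5.5 = 38.3.
Pooling payoff: 0.21 × 43.9 + 0.79 × 21.9 = 26.52.
Difference: 38.3 − 26.52 = 11.78, i.e. 11.8 to one decimal place.
The excellent type prefers to separate.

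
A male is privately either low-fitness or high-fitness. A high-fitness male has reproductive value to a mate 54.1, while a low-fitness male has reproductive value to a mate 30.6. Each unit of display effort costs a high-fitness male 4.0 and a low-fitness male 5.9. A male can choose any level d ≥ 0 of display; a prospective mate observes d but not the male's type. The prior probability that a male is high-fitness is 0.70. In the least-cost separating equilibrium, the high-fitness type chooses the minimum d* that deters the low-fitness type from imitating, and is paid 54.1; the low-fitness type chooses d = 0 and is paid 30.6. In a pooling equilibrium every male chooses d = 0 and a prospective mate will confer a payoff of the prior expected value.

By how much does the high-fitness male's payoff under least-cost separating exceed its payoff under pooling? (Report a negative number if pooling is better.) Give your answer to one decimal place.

-8.9

Least-cost separating signal: d* solves 30.6 = 54.1 − 5.9·d*, so d* = (54.1 − 30.6)/5.9 ≈ 3.9831.
High-fitness type's separating payoff: 54.1 − 4.0 × d* = 54.1 − 4.0 × (54.1 − 30.6)/5.9 = 54.1 − 94/5.9 ≈ 38.168.
Pooling payoff: 0.70 × 54.1 + 0.30 × 30.6 = 47.05.
Difference: 38.168 − 47.05 = -8.882, i.e. -8.9 to one decimal place.
The high-fitness type would prefer the pooling outcome.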